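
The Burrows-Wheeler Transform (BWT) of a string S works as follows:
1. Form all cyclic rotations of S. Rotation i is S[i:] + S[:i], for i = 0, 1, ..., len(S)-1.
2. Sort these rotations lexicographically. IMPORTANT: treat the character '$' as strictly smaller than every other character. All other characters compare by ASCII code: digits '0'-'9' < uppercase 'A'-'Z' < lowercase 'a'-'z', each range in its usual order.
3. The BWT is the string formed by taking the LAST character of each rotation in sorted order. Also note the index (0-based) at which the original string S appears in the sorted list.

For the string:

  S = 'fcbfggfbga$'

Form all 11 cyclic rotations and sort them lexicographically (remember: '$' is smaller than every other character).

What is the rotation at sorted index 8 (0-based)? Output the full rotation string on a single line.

Answer: ga$fcbfggfb

Derivation:
All 11 rotations (rotation i = S[i:]+S[:i]):
  rot[0] = fcbfggfbga$
  rot[1] = cbfggfbga$f
  rot[2] = bfggfbga$fc
  rot[3] = fggfbga$fcb
  rot[4] = ggfbga$fcbf
  rot[5] = gfbga$fcbfg
  rot[6] = fbga$fcbfgg
  rot[7] = bga$fcbfggf
  rot[8] = ga$fcbfggfb
  rot[9] = a$fcbfggfbg
  rot[10] = $fcbfggfbga
Sorted (with $ < everything):
  sorted[0] = $fcbfggfbga
  sorted[1] = a$fcbfggfbg
  sorted[2] = bfggfbga$fc
  sorted[3] = bga$fcbfggf
  sorted[4] = cbfggfbga$f
  sorted[5] = fbga$fcbfgg
  sorted[6] = fcbfggfbga$
  sorted[7] = fggfbga$fcb
  sorted[8] = ga$fcbfggfb
  sorted[9] = gfbga$fcbfg
  sorted[10] = ggfbga$fcbf
sorted[8] = ga$fcbfggfb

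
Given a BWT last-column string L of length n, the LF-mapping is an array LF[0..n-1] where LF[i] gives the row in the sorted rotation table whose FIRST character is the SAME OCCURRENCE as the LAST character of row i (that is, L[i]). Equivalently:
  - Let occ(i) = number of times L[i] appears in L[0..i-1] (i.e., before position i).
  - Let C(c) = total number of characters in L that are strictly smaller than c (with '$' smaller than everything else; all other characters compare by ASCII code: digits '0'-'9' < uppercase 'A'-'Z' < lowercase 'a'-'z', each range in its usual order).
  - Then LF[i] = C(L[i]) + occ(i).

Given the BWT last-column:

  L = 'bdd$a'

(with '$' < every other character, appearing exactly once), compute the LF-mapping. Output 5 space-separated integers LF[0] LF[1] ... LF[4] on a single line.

Char counts: '$':1, 'a':1, 'b':1, 'd':2
C (first-col start): C('$')=0, C('a')=1, C('b')=2, C('d')=3
L[0]='b': occ=0, LF[0]=C('b')+0=2+0=2
L[1]='d': occ=0, LF[1]=C('d')+0=3+0=3
L[2]='d': occ=1, LF[2]=C('d')+1=3+1=4
L[3]='$': occ=0, LF[3]=C('$')+0=0+0=0
L[4]='a': occ=0, LF[4]=C('a')+0=1+0=1

Answer: 2 3 4 0 1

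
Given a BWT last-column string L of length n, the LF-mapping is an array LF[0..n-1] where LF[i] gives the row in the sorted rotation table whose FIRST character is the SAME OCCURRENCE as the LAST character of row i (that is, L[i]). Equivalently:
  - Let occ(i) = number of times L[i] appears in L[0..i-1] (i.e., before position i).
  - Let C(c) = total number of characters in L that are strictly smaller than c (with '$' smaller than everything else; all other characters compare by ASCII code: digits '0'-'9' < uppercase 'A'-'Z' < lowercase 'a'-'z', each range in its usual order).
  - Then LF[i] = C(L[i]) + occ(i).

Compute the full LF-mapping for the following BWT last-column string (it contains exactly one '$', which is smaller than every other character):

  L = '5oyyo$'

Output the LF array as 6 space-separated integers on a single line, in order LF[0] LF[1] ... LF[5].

Answer: 1 2 4 5 3 0

Derivation:
Char counts: '$':1, '5':1, 'o':2, 'y':2
C (first-col start): C('$')=0, C('5')=1, C('o')=2, C('y')=4
L[0]='5': occ=0, LF[0]=C('5')+0=1+0=1
L[1]='o': occ=0, LF[1]=C('o')+0=2+0=2
L[2]='y': occ=0, LF[2]=C('y')+0=4+0=4
L[3]='y': occ=1, LF[3]=C('y')+1=4+1=5
L[4]='o': occ=1, LF[4]=C('o')+1=2+1=3
L[5]='$': occ=0, LF[5]=C('$')+0=0+0=0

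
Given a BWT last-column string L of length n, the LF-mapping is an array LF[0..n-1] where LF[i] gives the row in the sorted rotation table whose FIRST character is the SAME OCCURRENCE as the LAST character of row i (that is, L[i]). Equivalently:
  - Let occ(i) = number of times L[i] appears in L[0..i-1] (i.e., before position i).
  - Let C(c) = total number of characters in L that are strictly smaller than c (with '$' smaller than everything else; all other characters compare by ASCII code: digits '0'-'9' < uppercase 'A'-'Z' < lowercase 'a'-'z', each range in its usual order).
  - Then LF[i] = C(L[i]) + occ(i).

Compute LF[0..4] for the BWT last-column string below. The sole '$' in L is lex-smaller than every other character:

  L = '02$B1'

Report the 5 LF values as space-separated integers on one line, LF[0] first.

Answer: 1 3 0 4 2

Derivation:
Char counts: '$':1, '0':1, '1':1, '2':1, 'B':1
C (first-col start): C('$')=0, C('0')=1, C('1')=2, C('2')=3, C('B')=4
L[0]='0': occ=0, LF[0]=C('0')+0=1+0=1
L[1]='2': occ=0, LF[1]=C('2')+0=3+0=3
L[2]='$': occ=0, LF[2]=C('$')+0=0+0=0
L[3]='B': occ=0, LF[3]=C('B')+0=4+0=4
L[4]='1': occ=0, LF[4]=C('1')+0=2+0=2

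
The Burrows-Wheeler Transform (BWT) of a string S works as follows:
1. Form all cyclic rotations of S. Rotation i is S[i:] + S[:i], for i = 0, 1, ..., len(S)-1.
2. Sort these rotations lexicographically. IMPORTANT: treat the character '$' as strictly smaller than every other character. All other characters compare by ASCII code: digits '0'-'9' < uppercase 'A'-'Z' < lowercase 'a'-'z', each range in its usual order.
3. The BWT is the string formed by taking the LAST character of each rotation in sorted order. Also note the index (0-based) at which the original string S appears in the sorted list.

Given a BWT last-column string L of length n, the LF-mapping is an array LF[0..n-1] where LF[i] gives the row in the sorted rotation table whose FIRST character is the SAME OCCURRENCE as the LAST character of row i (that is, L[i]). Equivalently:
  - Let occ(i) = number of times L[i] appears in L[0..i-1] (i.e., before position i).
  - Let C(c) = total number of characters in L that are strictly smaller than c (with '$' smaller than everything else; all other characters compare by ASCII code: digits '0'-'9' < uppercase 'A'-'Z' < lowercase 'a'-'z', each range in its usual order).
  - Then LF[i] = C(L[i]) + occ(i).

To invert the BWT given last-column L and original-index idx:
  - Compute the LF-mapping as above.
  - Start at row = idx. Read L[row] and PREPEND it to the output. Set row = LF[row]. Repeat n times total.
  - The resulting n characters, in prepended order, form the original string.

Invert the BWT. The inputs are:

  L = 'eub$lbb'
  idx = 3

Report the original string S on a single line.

LF mapping: 4 6 1 0 5 2 3
Walk LF starting at row 3, prepending L[row]:
  step 1: row=3, L[3]='$', prepend. Next row=LF[3]=0
  step 2: row=0, L[0]='e', prepend. Next row=LF[0]=4
  step 3: row=4, L[4]='l', prepend. Next row=LF[4]=5
  step 4: row=5, L[5]='b', prepend. Next row=LF[5]=2
  step 5: row=2, L[2]='b', prepend. Next row=LF[2]=1
  step 6: row=1, L[1]='u', prepend. Next row=LF[1]=6
  step 7: row=6, L[6]='b', prepend. Next row=LF[6]=3
Reversed output: bubble$

Answer: bubble$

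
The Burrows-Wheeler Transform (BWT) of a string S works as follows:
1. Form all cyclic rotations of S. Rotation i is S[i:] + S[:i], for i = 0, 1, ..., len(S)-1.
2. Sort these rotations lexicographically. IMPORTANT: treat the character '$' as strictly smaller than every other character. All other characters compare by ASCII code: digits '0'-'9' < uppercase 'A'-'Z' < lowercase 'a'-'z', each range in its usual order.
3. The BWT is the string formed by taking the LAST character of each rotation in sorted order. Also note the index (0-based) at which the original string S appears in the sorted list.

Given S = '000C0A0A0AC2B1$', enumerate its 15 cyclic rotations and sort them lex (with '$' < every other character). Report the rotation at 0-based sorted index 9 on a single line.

All 15 rotations (rotation i = S[i:]+S[:i]):
  rot[0] = 000C0A0A0AC2B1$
  rot[1] = 00C0A0A0AC2B1$0
  rot[2] = 0C0A0A0AC2B1$00
  rot[3] = C0A0A0AC2B1$000
  rot[4] = 0A0A0AC2B1$000C
  rot[5] = A0A0AC2B1$000C0
  rot[6] = 0A0AC2B1$000C0A
  rot[7] = A0AC2B1$000C0A0
  rot[8] = 0AC2B1$000C0A0A
  rot[9] = AC2B1$000C0A0A0
  rot[10] = C2B1$000C0A0A0A
  rot[11] = 2B1$000C0A0A0AC
  rot[12] = B1$000C0A0A0AC2
  rot[13] = 1$000C0A0A0AC2B
  rot[14] = $000C0A0A0AC2B1
Sorted (with $ < everything):
  sorted[0] = $000C0A0A0AC2B1
  sorted[1] = 000C0A0A0AC2B1$
  sorted[2] = 00C0A0A0AC2B1$0
  sorted[3] = 0A0A0AC2B1$000C
  sorted[4] = 0A0AC2B1$000C0A
  sorted[5] = 0AC2B1$000C0A0A
  sorted[6] = 0C0A0A0AC2B1$00
  sorted[7] = 1$000C0A0A0AC2B
  sorted[8] = 2B1$000C0A0A0AC
  sorted[9] = A0A0AC2B1$000C0
  sorted[10] = A0AC2B1$000C0A0
  sorted[11] = AC2B1$000C0A0A0
  sorted[12] = B1$000C0A0A0AC2
  sorted[13] = C0A0A0AC2B1$000
  sorted[14] = C2B1$000C0A0A0A
sorted[9] = A0A0AC2B1$000C0

Answer: A0A0AC2B1$000C0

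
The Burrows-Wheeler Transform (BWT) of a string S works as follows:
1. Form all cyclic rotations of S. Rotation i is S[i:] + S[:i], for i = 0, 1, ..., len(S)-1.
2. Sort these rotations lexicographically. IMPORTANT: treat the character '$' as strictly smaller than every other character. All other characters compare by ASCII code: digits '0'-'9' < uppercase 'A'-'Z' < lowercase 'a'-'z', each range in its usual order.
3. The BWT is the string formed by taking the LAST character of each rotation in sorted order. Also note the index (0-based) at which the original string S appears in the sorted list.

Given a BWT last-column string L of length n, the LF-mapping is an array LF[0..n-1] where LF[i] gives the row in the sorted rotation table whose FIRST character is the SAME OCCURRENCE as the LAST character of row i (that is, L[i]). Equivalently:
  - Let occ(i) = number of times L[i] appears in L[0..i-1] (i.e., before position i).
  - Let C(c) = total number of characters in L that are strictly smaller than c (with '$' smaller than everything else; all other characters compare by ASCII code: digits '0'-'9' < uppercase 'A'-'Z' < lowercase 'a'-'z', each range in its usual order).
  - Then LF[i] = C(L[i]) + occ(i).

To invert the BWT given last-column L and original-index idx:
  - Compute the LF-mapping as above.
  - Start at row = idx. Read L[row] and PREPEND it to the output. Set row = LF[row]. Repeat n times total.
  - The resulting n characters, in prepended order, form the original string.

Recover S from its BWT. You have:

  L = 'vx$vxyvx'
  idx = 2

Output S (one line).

Answer: vvxyxxv$

Derivation:
LF mapping: 1 4 0 2 5 7 3 6
Walk LF starting at row 2, prepending L[row]:
  step 1: row=2, L[2]='$', prepend. Next row=LF[2]=0
  step 2: row=0, L[0]='v', prepend. Next row=LF[0]=1
  step 3: row=1, L[1]='x', prepend. Next row=LF[1]=4
  step 4: row=4, L[4]='x', prepend. Next row=LF[4]=5
  step 5: row=5, L[5]='y', prepend. Next row=LF[5]=7
  step 6: row=7, L[7]='x', prepend. Next row=LF[7]=6
  step 7: row=6, L[6]='v', prepend. Next row=LF[6]=3
  step 8: row=3, L[3]='v', prepend. Next row=LF[3]=2
Reversed output: vvxyxxv$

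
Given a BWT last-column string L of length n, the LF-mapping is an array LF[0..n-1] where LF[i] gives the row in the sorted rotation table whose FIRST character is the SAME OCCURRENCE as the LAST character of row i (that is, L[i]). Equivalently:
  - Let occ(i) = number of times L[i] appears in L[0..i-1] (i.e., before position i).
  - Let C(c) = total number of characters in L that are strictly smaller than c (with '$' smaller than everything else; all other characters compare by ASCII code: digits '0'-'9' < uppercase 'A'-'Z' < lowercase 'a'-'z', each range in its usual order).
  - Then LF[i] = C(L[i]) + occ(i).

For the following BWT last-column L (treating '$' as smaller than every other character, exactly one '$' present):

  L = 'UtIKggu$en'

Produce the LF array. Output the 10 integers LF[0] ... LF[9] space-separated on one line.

Answer: 3 8 1 2 5 6 9 0 4 7

Derivation:
Char counts: '$':1, 'I':1, 'K':1, 'U':1, 'e':1, 'g':2, 'n':1, 't':1, 'u':1
C (first-col start): C('$')=0, C('I')=1, C('K')=2, C('U')=3, C('e')=4, C('g')=5, C('n')=7, C('t')=8, C('u')=9
L[0]='U': occ=0, LF[0]=C('U')+0=3+0=3
L[1]='t': occ=0, LF[1]=C('t')+0=8+0=8
L[2]='I': occ=0, LF[2]=C('I')+0=1+0=1
L[3]='K': occ=0, LF[3]=C('K')+0=2+0=2
L[4]='g': occ=0, LF[4]=C('g')+0=5+0=5
L[5]='g': occ=1, LF[5]=C('g')+1=5+1=6
L[6]='u': occ=0, LF[6]=C('u')+0=9+0=9
L[7]='$': occ=0, LF[7]=C('$')+0=0+0=0
L[8]='e': occ=0, LF[8]=C('e')+0=4+0=4
L[9]='n': occ=0, LF[9]=C('n')+0=7+0=7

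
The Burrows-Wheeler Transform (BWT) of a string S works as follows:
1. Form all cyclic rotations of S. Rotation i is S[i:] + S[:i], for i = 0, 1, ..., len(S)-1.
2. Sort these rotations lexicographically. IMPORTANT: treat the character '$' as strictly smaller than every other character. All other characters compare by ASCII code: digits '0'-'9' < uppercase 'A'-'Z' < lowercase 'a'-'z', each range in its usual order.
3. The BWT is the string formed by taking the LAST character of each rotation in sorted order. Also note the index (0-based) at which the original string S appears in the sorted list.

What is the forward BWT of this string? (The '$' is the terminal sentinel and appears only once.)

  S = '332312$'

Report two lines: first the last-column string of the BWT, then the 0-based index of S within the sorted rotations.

Answer: 231323$
6

Derivation:
All 7 rotations (rotation i = S[i:]+S[:i]):
  rot[0] = 332312$
  rot[1] = 32312$3
  rot[2] = 2312$33
  rot[3] = 312$332
  rot[4] = 12$3323
  rot[5] = 2$33231
  rot[6] = $332312
Sorted (with $ < everything):
  sorted[0] = $332312  (last char: '2')
  sorted[1] = 12$3323  (last char: '3')
  sorted[2] = 2$33231  (last char: '1')
  sorted[3] = 2312$33  (last char: '3')
  sorted[4] = 312$332  (last char: '2')
  sorted[5] = 32312$3  (last char: '3')
  sorted[6] = 332312$  (last char: '$')
Last column: 231323$
Original string S is at sorted index 6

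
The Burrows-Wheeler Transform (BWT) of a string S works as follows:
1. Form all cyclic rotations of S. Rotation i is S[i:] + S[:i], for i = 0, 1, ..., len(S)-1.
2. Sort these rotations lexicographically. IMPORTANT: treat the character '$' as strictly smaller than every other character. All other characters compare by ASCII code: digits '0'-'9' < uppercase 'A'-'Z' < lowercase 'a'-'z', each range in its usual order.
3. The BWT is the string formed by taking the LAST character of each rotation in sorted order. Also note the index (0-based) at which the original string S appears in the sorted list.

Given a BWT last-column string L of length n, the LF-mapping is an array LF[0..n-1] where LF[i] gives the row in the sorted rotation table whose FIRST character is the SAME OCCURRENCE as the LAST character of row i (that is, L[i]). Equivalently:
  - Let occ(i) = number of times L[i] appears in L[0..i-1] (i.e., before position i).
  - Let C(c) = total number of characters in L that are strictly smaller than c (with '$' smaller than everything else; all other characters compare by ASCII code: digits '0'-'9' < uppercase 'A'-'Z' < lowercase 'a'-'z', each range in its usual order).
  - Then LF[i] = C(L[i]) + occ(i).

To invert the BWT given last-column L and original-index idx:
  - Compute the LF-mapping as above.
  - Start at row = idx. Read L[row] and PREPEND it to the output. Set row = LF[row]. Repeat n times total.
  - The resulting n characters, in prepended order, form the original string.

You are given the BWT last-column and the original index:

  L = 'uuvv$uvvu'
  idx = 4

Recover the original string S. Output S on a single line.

Answer: uvvvuvuu$

Derivation:
LF mapping: 1 2 5 6 0 3 7 8 4
Walk LF starting at row 4, prepending L[row]:
  step 1: row=4, L[4]='$', prepend. Next row=LF[4]=0
  step 2: row=0, L[0]='u', prepend. Next row=LF[0]=1
  step 3: row=1, L[1]='u', prepend. Next row=LF[1]=2
  step 4: row=2, L[2]='v', prepend. Next row=LF[2]=5
  step 5: row=5, L[5]='u', prepend. Next row=LF[5]=3
  step 6: row=3, L[3]='v', prepend. Next row=LF[3]=6
  step 7: row=6, L[6]='v', prepend. Next row=LF[6]=7
  step 8: row=7, L[7]='v', prepend. Next row=LF[7]=8
  step 9: row=8, L[8]='u', prepend. Next row=LF[8]=4
Reversed output: uvvvuvuu$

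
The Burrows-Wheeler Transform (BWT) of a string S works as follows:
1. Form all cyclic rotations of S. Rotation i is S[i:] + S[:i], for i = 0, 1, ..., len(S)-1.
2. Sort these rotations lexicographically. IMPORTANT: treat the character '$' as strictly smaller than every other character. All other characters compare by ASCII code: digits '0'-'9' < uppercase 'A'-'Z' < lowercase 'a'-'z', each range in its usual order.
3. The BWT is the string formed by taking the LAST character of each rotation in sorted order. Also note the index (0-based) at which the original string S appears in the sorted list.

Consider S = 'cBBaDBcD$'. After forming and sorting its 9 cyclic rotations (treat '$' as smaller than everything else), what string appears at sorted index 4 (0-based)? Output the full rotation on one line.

All 9 rotations (rotation i = S[i:]+S[:i]):
  rot[0] = cBBaDBcD$
  rot[1] = BBaDBcD$c
  rot[2] = BaDBcD$cB
  rot[3] = aDBcD$cBB
  rot[4] = DBcD$cBBa
  rot[5] = BcD$cBBaD
  rot[6] = cD$cBBaDB
  rot[7] = D$cBBaDBc
  rot[8] = $cBBaDBcD
Sorted (with $ < everything):
  sorted[0] = $cBBaDBcD
  sorted[1] = BBaDBcD$c
  sorted[2] = BaDBcD$cB
  sorted[3] = BcD$cBBaD
  sorted[4] = D$cBBaDBc
  sorted[5] = DBcD$cBBa
  sorted[6] = aDBcD$cBB
  sorted[7] = cBBaDBcD$
  sorted[8] = cD$cBBaDB
sorted[4] = D$cBBaDBc

Answer: D$cBBaDBc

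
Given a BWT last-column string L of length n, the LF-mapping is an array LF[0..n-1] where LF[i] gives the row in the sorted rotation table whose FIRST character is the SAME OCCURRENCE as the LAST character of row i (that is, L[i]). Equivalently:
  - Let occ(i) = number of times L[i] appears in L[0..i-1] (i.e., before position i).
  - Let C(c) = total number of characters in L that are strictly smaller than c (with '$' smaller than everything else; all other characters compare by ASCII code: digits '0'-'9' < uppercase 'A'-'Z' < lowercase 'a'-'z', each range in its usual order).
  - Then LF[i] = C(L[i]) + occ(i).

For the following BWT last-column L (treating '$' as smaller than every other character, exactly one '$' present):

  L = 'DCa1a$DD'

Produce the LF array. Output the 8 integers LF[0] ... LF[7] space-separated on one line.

Char counts: '$':1, '1':1, 'C':1, 'D':3, 'a':2
C (first-col start): C('$')=0, C('1')=1, C('C')=2, C('D')=3, C('a')=6
L[0]='D': occ=0, LF[0]=C('D')+0=3+0=3
L[1]='C': occ=0, LF[1]=C('C')+0=2+0=2
L[2]='a': occ=0, LF[2]=C('a')+0=6+0=6
L[3]='1': occ=0, LF[3]=C('1')+0=1+0=1
L[4]='a': occ=1, LF[4]=C('a')+1=6+1=7
L[5]='$': occ=0, LF[5]=C('$')+0=0+0=0
L[6]='D': occ=1, LF[6]=C('D')+1=3+1=4
L[7]='D': occ=2, LF[7]=C('D')+2=3+2=5

Answer: 3 2 6 1 7 0 4 5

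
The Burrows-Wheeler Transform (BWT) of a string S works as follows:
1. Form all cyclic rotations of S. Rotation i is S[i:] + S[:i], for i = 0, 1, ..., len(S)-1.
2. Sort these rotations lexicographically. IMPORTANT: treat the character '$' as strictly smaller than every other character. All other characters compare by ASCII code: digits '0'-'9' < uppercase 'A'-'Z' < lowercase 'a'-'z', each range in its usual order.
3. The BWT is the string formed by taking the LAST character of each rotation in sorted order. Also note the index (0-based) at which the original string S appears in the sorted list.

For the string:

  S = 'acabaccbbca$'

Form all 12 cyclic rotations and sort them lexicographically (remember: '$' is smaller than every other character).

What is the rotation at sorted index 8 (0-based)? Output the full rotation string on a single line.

Answer: ca$acabaccbb

Derivation:
All 12 rotations (rotation i = S[i:]+S[:i]):
  rot[0] = acabaccbbca$
  rot[1] = cabaccbbca$a
  rot[2] = abaccbbca$ac
  rot[3] = baccbbca$aca
  rot[4] = accbbca$acab
  rot[5] = ccbbca$acaba
  rot[6] = cbbca$acabac
  rot[7] = bbca$acabacc
  rot[8] = bca$acabaccb
  rot[9] = ca$acabaccbb
  rot[10] = a$acabaccbbc
  rot[11] = $acabaccbbca
Sorted (with $ < everything):
  sorted[0] = $acabaccbbca
  sorted[1] = a$acabaccbbc
  sorted[2] = abaccbbca$ac
  sorted[3] = acabaccbbca$
  sorted[4] = accbbca$acab
  sorted[5] = baccbbca$aca
  sorted[6] = bbca$acabacc
  sorted[7] = bca$acabaccb
  sorted[8] = ca$acabaccbb
  sorted[9] = cabaccbbca$a
  sorted[10] = cbbca$acabac
  sorted[11] = ccbbca$acaba
sorted[8] = ca$acabaccbb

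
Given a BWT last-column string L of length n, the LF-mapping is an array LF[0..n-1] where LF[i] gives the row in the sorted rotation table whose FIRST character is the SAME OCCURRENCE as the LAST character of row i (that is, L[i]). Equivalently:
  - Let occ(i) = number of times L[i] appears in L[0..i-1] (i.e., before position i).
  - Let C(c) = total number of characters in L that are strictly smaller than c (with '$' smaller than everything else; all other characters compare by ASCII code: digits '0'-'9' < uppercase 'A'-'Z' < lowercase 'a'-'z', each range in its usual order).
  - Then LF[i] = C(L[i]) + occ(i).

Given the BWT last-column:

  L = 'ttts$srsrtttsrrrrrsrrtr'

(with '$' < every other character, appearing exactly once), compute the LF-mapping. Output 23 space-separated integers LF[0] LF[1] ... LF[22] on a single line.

Answer: 16 17 18 11 0 12 1 13 2 19 20 21 14 3 4 5 6 7 15 8 9 22 10

Derivation:
Char counts: '$':1, 'r':10, 's':5, 't':7
C (first-col start): C('$')=0, C('r')=1, C('s')=11, C('t')=16
L[0]='t': occ=0, LF[0]=C('t')+0=16+0=16
L[1]='t': occ=1, LF[1]=C('t')+1=16+1=17
L[2]='t': occ=2, LF[2]=C('t')+2=16+2=18
L[3]='s': occ=0, LF[3]=C('s')+0=11+0=11
L[4]='$': occ=0, LF[4]=C('$')+0=0+0=0
L[5]='s': occ=1, LF[5]=C('s')+1=11+1=12
L[6]='r': occ=0, LF[6]=C('r')+0=1+0=1
L[7]='s': occ=2, LF[7]=C('s')+2=11+2=13
L[8]='r': occ=1, LF[8]=C('r')+1=1+1=2
L[9]='t': occ=3, LF[9]=C('t')+3=16+3=19
L[10]='t': occ=4, LF[10]=C('t')+4=16+4=20
L[11]='t': occ=5, LF[11]=C('t')+5=16+5=21
L[12]='s': occ=3, LF[12]=C('s')+3=11+3=14
L[13]='r': occ=2, LF[13]=C('r')+2=1+2=3
L[14]='r': occ=3, LF[14]=C('r')+3=1+3=4
L[15]='r': occ=4, LF[15]=C('r')+4=1+4=5
L[16]='r': occ=5, LF[16]=C('r')+5=1+5=6
L[17]='r': occ=6, LF[17]=C('r')+6=1+6=7
L[18]='s': occ=4, LF[18]=C('s')+4=11+4=15
L[19]='r': occ=7, LF[19]=C('r')+7=1+7=8
L[20]='r': occ=8, LF[20]=C('r')+8=1+8=9
L[21]='t': occ=6, LF[21]=C('t')+6=16+6=22
L[22]='r': occ=9, LF[22]=C('r')+9=1+9=10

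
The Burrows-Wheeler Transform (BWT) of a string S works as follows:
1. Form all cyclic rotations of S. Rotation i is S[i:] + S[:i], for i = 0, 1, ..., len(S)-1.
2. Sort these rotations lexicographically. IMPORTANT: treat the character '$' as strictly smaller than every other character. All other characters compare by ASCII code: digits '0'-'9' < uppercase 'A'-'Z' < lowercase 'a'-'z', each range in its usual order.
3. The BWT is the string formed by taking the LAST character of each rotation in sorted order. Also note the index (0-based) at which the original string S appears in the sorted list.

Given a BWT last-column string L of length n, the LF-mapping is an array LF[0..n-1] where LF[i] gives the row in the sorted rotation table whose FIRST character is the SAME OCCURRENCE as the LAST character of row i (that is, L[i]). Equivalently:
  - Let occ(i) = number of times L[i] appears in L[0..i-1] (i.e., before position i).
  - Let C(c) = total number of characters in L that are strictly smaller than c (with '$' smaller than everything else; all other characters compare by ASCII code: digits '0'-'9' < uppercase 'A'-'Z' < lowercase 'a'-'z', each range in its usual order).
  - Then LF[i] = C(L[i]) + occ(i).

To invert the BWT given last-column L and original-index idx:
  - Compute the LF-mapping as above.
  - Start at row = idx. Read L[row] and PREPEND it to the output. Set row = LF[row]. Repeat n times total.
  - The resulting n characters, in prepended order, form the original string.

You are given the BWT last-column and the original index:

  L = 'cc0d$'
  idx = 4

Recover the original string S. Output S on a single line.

LF mapping: 2 3 1 4 0
Walk LF starting at row 4, prepending L[row]:
  step 1: row=4, L[4]='$', prepend. Next row=LF[4]=0
  step 2: row=0, L[0]='c', prepend. Next row=LF[0]=2
  step 3: row=2, L[2]='0', prepend. Next row=LF[2]=1
  step 4: row=1, L[1]='c', prepend. Next row=LF[1]=3
  step 5: row=3, L[3]='d', prepend. Next row=LF[3]=4
Reversed output: dc0c$

Answer: dc0c$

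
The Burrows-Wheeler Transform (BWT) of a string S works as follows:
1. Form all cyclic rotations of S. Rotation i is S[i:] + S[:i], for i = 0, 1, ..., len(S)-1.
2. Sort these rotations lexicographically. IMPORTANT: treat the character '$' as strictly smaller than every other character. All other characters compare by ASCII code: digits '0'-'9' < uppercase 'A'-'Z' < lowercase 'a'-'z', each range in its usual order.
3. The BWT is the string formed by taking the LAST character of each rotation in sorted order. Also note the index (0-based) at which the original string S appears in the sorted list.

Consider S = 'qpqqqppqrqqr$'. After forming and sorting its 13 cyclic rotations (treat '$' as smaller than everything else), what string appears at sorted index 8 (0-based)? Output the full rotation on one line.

All 13 rotations (rotation i = S[i:]+S[:i]):
  rot[0] = qpqqqppqrqqr$
  rot[1] = pqqqppqrqqr$q
  rot[2] = qqqppqrqqr$qp
  rot[3] = qqppqrqqr$qpq
  rot[4] = qppqrqqr$qpqq
  rot[5] = ppqrqqr$qpqqq
  rot[6] = pqrqqr$qpqqqp
  rot[7] = qrqqr$qpqqqpp
  rot[8] = rqqr$qpqqqppq
  rot[9] = qqr$qpqqqppqr
  rot[10] = qr$qpqqqppqrq
  rot[11] = r$qpqqqppqrqq
  rot[12] = $qpqqqppqrqqr
Sorted (with $ < everything):
  sorted[0] = $qpqqqppqrqqr
  sorted[1] = ppqrqqr$qpqqq
  sorted[2] = pqqqppqrqqr$q
  sorted[3] = pqrqqr$qpqqqp
  sorted[4] = qppqrqqr$qpqq
  sorted[5] = qpqqqppqrqqr$
  sorted[6] = qqppqrqqr$qpq
  sorted[7] = qqqppqrqqr$qp
  sorted[8] = qqr$qpqqqppqr
  sorted[9] = qr$qpqqqppqrq
  sorted[10] = qrqqr$qpqqqpp
  sorted[11] = r$qpqqqppqrqq
  sorted[12] = rqqr$qpqqqppq
sorted[8] = qqr$qpqqqppqr

Answer: qqr$qpqqqppqr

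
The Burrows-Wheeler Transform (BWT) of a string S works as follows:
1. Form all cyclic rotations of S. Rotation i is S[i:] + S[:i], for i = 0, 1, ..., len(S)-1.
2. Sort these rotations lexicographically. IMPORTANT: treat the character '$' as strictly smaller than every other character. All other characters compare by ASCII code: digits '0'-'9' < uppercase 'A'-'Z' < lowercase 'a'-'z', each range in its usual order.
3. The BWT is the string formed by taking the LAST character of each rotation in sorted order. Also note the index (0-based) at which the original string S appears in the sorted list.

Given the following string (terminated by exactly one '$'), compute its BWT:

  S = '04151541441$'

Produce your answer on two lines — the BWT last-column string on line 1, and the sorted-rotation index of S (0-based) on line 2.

Answer: 1$4445450111
1

Derivation:
All 12 rotations (rotation i = S[i:]+S[:i]):
  rot[0] = 04151541441$
  rot[1] = 4151541441$0
  rot[2] = 151541441$04
  rot[3] = 51541441$041
  rot[4] = 1541441$0415
  rot[5] = 541441$04151
  rot[6] = 41441$041515
  rot[7] = 1441$0415154
  rot[8] = 441$04151541
  rot[9] = 41$041515414
  rot[10] = 1$0415154144
  rot[11] = $04151541441
Sorted (with $ < everything):
  sorted[0] = $04151541441  (last char: '1')
  sorted[1] = 04151541441$  (last char: '$')
  sorted[2] = 1$0415154144  (last char: '4')
  sorted[3] = 1441$0415154  (last char: '4')
  sorted[4] = 151541441$04  (last char: '4')
  sorted[5] = 1541441$0415  (last char: '5')
  sorted[6] = 41$041515414  (last char: '4')
  sorted[7] = 41441$041515  (last char: '5')
  sorted[8] = 4151541441$0  (last char: '0')
  sorted[9] = 441$04151541  (last char: '1')
  sorted[10] = 51541441$041  (last char: '1')
  sorted[11] = 541441$04151  (last char: '1')
Last column: 1$4445450111
Original string S is at sorted index 1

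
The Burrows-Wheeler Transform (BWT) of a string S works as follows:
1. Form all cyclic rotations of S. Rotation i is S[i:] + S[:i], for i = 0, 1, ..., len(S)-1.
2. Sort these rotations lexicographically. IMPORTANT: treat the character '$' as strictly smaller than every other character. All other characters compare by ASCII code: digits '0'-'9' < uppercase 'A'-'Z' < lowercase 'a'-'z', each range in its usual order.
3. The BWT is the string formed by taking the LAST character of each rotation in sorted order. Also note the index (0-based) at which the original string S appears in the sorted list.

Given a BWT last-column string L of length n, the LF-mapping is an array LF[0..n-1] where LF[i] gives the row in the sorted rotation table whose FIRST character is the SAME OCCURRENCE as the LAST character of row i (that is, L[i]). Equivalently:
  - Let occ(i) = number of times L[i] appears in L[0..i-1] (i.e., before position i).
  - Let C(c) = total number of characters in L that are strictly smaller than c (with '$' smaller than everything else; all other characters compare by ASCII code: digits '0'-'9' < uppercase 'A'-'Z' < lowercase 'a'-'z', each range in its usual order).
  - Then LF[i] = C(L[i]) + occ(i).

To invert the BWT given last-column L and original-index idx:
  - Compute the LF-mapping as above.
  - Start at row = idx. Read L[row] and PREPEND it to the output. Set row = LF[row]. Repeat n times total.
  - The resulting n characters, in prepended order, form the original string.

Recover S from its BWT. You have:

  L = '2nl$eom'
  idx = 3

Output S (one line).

Answer: lemon2$

Derivation:
LF mapping: 1 5 3 0 2 6 4
Walk LF starting at row 3, prepending L[row]:
  step 1: row=3, L[3]='$', prepend. Next row=LF[3]=0
  step 2: row=0, L[0]='2', prepend. Next row=LF[0]=1
  step 3: row=1, L[1]='n', prepend. Next row=LF[1]=5
  step 4: row=5, L[5]='o', prepend. Next row=LF[5]=6
  step 5: row=6, L[6]='m', prepend. Next row=LF[6]=4
  step 6: row=4, L[4]='e', prepend. Next row=LF[4]=2
  step 7: row=2, L[2]='l', prepend. Next row=LF[2]=3
Reversed output: lemon2$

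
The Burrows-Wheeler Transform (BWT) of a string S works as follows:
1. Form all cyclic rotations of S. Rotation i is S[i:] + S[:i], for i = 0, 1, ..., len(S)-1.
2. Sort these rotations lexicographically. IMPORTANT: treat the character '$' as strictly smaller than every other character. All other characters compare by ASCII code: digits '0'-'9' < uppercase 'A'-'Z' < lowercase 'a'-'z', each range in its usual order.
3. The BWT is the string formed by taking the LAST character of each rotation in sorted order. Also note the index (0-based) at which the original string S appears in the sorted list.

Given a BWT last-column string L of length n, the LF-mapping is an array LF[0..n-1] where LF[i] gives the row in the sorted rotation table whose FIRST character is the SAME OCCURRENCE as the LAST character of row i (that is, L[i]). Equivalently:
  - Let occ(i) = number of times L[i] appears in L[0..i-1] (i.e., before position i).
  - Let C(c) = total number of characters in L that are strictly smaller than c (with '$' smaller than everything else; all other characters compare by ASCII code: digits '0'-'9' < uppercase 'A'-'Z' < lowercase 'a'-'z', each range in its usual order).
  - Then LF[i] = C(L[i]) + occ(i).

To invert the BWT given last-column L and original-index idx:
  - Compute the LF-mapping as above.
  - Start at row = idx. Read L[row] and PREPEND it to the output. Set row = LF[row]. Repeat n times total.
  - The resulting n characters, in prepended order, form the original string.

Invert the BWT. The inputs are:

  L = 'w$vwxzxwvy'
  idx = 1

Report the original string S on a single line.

Answer: vvyzwxxww$

Derivation:
LF mapping: 3 0 1 4 6 9 7 5 2 8
Walk LF starting at row 1, prepending L[row]:
  step 1: row=1, L[1]='$', prepend. Next row=LF[1]=0
  step 2: row=0, L[0]='w', prepend. Next row=LF[0]=3
  step 3: row=3, L[3]='w', prepend. Next row=LF[3]=4
  step 4: row=4, L[4]='x', prepend. Next row=LF[4]=6
  step 5: row=6, L[6]='x', prepend. Next row=LF[6]=7
  step 6: row=7, L[7]='w', prepend. Next row=LF[7]=5
  step 7: row=5, L[5]='z', prepend. Next row=LF[5]=9
  step 8: row=9, L[9]='y', prepend. Next row=LF[9]=8
  step 9: row=8, L[8]='v', prepend. Next row=LF[8]=2
  step 10: row=2, L[2]='v', prepend. Next row=LF[2]=1
Reversed output: vvyzwxxww$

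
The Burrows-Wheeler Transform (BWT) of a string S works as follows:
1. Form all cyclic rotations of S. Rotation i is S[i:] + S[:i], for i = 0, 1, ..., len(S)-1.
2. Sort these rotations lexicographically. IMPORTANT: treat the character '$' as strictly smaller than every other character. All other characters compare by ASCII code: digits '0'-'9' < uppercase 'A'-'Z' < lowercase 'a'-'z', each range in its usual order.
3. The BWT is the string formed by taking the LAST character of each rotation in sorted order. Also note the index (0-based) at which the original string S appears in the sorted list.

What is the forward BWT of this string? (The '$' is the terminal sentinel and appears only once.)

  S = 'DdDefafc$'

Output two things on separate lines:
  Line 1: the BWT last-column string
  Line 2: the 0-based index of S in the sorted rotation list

All 9 rotations (rotation i = S[i:]+S[:i]):
  rot[0] = DdDefafc$
  rot[1] = dDefafc$D
  rot[2] = Defafc$Dd
  rot[3] = efafc$DdD
  rot[4] = fafc$DdDe
  rot[5] = afc$DdDef
  rot[6] = fc$DdDefa
  rot[7] = c$DdDefaf
  rot[8] = $DdDefafc
Sorted (with $ < everything):
  sorted[0] = $DdDefafc  (last char: 'c')
  sorted[1] = DdDefafc$  (last char: '$')
  sorted[2] = Defafc$Dd  (last char: 'd')
  sorted[3] = afc$DdDef  (last char: 'f')
  sorted[4] = c$DdDefaf  (last char: 'f')
  sorted[5] = dDefafc$D  (last char: 'D')
  sorted[6] = efafc$DdD  (last char: 'D')
  sorted[7] = fafc$DdDe  (last char: 'e')
  sorted[8] = fc$DdDefa  (last char: 'a')
Last column: c$dffDDea
Original string S is at sorted index 1

Answer: c$dffDDea
1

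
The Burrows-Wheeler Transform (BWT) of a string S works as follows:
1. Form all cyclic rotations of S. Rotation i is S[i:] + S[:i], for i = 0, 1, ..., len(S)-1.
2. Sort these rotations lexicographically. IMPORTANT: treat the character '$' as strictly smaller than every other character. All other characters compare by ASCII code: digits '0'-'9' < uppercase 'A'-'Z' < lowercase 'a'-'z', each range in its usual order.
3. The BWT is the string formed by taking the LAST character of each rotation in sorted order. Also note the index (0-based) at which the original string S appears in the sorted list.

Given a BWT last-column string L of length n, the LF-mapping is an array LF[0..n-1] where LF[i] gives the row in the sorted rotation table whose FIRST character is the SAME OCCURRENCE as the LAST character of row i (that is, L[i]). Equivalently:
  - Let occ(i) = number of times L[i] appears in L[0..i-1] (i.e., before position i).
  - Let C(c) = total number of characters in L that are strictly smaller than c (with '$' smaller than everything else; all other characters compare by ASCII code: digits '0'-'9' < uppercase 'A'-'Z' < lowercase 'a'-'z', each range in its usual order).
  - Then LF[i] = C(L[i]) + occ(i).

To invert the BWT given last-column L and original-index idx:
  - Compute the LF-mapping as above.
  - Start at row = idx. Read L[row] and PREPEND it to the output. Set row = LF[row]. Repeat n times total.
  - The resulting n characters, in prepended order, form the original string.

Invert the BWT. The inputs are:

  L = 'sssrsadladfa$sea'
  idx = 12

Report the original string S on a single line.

Answer: saddlesassafras$

Derivation:
LF mapping: 11 12 13 10 14 1 5 9 2 6 8 3 0 15 7 4
Walk LF starting at row 12, prepending L[row]:
  step 1: row=12, L[12]='$', prepend. Next row=LF[12]=0
  step 2: row=0, L[0]='s', prepend. Next row=LF[0]=11
  step 3: row=11, L[11]='a', prepend. Next row=LF[11]=3
  step 4: row=3, L[3]='r', prepend. Next row=LF[3]=10
  step 5: row=10, L[10]='f', prepend. Next row=LF[10]=8
  step 6: row=8, L[8]='a', prepend. Next row=LF[8]=2
  step 7: row=2, L[2]='s', prepend. Next row=LF[2]=13
  step 8: row=13, L[13]='s', prepend. Next row=LF[13]=15
  step 9: row=15, L[15]='a', prepend. Next row=LF[15]=4
  step 10: row=4, L[4]='s', prepend. Next row=LF[4]=14
  step 11: row=14, L[14]='e', prepend. Next row=LF[14]=7
  step 12: row=7, L[7]='l', prepend. Next row=LF[7]=9
  step 13: row=9, L[9]='d', prepend. Next row=LF[9]=6
  step 14: row=6, L[6]='d', prepend. Next row=LF[6]=5
  step 15: row=5, L[5]='a', prepend. Next row=LF[5]=1
  step 16: row=1, L[1]='s', prepend. Next row=LF[1]=12
Reversed output: saddlesassafras$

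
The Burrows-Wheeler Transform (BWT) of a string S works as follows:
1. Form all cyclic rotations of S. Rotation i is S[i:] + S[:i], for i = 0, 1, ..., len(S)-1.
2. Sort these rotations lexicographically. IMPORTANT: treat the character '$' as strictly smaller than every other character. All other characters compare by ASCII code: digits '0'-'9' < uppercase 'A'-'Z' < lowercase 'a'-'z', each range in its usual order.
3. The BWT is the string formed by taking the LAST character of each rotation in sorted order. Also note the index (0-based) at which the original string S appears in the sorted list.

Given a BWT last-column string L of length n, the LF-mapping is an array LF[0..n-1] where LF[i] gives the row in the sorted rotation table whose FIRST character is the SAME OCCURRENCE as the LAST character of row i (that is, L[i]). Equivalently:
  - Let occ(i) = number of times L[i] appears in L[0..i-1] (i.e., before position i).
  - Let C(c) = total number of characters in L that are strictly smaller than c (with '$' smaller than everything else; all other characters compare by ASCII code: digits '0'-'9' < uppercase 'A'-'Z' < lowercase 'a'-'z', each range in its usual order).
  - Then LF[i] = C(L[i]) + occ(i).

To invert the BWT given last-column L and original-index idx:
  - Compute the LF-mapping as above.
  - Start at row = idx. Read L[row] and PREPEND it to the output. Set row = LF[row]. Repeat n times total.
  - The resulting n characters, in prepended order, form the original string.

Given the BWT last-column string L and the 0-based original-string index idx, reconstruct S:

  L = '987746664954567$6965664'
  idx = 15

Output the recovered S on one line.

LF mapping: 20 19 16 17 1 8 9 10 2 21 5 3 6 11 18 0 12 22 13 7 14 15 4
Walk LF starting at row 15, prepending L[row]:
  step 1: row=15, L[15]='$', prepend. Next row=LF[15]=0
  step 2: row=0, L[0]='9', prepend. Next row=LF[0]=20
  step 3: row=20, L[20]='6', prepend. Next row=LF[20]=14
  step 4: row=14, L[14]='7', prepend. Next row=LF[14]=18
  step 5: row=18, L[18]='6', prepend. Next row=LF[18]=13
  step 6: row=13, L[13]='6', prepend. Next row=LF[13]=11
  step 7: row=11, L[11]='4', prepend. Next row=LF[11]=3
  step 8: row=3, L[3]='7', prepend. Next row=LF[3]=17
  step 9: row=17, L[17]='9', prepend. Next row=LF[17]=22
  step 10: row=22, L[22]='4', prepend. Next row=LF[22]=4
  step 11: row=4, L[4]='4', prepend. Next row=LF[4]=1
  step 12: row=1, L[1]='8', prepend. Next row=LF[1]=19
  step 13: row=19, L[19]='5', prepend. Next row=LF[19]=7
  step 14: row=7, L[7]='6', prepend. Next row=LF[7]=10
  step 15: row=10, L[10]='5', prepend. Next row=LF[10]=5
  step 16: row=5, L[5]='6', prepend. Next row=LF[5]=8
  step 17: row=8, L[8]='4', prepend. Next row=LF[8]=2
  step 18: row=2, L[2]='7', prepend. Next row=LF[2]=16
  step 19: row=16, L[16]='6', prepend. Next row=LF[16]=12
  step 20: row=12, L[12]='5', prepend. Next row=LF[12]=6
  step 21: row=6, L[6]='6', prepend. Next row=LF[6]=9
  step 22: row=9, L[9]='9', prepend. Next row=LF[9]=21
  step 23: row=21, L[21]='6', prepend. Next row=LF[21]=15
Reversed output: 6965674656584497466769$

Answer: 6965674656584497466769$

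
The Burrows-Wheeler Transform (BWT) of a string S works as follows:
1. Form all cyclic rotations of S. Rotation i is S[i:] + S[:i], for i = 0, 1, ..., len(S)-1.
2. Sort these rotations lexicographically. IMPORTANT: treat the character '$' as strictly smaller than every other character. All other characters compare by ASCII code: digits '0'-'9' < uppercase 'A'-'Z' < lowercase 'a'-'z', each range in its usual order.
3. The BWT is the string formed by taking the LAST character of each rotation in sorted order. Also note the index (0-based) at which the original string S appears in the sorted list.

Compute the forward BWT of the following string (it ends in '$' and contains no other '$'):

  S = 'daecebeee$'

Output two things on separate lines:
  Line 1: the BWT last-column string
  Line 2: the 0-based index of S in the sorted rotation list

All 10 rotations (rotation i = S[i:]+S[:i]):
  rot[0] = daecebeee$
  rot[1] = aecebeee$d
  rot[2] = ecebeee$da
  rot[3] = cebeee$dae
  rot[4] = ebeee$daec
  rot[5] = beee$daece
  rot[6] = eee$daeceb
  rot[7] = ee$daecebe
  rot[8] = e$daecebee
  rot[9] = $daecebeee
Sorted (with $ < everything):
  sorted[0] = $daecebeee  (last char: 'e')
  sorted[1] = aecebeee$d  (last char: 'd')
  sorted[2] = beee$daece  (last char: 'e')
  sorted[3] = cebeee$dae  (last char: 'e')
  sorted[4] = daecebeee$  (last char: '$')
  sorted[5] = e$daecebee  (last char: 'e')
  sorted[6] = ebeee$daec  (last char: 'c')
  sorted[7] = ecebeee$da  (last char: 'a')
  sorted[8] = ee$daecebe  (last char: 'e')
  sorted[9] = eee$daeceb  (last char: 'b')
Last column: edee$ecaeb
Original string S is at sorted index 4

Answer: edee$ecaeb
4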